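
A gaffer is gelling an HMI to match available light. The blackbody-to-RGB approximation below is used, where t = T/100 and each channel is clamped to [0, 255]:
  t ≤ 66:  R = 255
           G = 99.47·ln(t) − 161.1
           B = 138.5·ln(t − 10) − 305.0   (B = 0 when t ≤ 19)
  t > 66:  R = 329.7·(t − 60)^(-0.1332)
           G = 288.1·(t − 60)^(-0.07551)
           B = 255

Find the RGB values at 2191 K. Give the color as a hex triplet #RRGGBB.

#FF9226

t = 2191/100 = 21.91; the t ≤ 66 branch applies.
R = 255 by definition for t ≤ 66.
G = 99.47·ln 21.91 − 161.1 = 99.47·3.0869 − 161.1 = 145.958.
B = 138.5·ln(21.91 − 10) − 305.0 = 138.5·ln 11.91 − 305.0 = 138.5·2.4774 − 305.0 = 38.117.
Rounded: (255, 146, 38).
In hex: #FF9226.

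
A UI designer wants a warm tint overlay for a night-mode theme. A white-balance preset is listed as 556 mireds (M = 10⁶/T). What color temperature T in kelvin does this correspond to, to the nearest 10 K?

T = 10⁶ / 556 = 1798.56 K → 1800 K.

1800 K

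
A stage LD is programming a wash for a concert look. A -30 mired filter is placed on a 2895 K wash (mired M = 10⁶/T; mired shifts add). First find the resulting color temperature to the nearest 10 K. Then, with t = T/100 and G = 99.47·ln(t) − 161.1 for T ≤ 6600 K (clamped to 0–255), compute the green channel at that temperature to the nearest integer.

M_in = 10⁶/2895 = 345.42; M_out = 345.42 + (-30) = 315.42.
T_out = 10⁶/315.42 = 3170.3 K → 3170 K; t = 31.7.
G = 99.47·ln 31.7 − 161.1 = 99.47·3.4563 − 161.1 = 182.700.
Rounded: 183.

183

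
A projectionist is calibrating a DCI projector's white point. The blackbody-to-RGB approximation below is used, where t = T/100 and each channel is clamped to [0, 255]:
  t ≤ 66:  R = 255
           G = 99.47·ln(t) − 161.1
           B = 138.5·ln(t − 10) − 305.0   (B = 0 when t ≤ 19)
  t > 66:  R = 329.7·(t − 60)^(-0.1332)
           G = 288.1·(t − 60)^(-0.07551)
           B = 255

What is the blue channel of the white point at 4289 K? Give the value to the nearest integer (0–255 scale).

t = 4289/100 = 42.89; the t ≤ 66 branch applies.
B = 138.5·ln(42.89 − 10) − 305.0 = 138.5·ln 32.89 − 305.0 = 138.5·3.4932 − 305.0 = 178.804.
Rounded: 179.

179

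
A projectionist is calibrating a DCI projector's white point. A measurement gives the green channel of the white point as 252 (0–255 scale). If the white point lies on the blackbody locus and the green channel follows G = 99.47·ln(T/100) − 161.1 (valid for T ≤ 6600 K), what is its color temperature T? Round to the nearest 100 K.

6400 K

ln t = (252 + 161.1) / 99.47 = 4.1530.
t = e^4.1530 = 63.625.
T = 100·t = 6363 K → 6400 K to the nearest 100 K.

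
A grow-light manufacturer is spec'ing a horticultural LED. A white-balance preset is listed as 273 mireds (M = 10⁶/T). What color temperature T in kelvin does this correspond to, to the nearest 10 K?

T = 10⁶ / 273 = 3663.00 K → 3660 K.

3660 K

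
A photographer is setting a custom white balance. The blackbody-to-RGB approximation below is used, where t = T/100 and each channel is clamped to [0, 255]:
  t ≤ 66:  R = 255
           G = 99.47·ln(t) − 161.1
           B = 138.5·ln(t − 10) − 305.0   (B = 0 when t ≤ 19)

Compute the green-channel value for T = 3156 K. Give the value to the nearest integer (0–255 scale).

t = 3156/100 = 31.56; the t ≤ 66 branch applies.
G = 99.47·ln 31.56 − 161.1 = 99.47·3.4519 − 161.1 = 182.260.
Rounded: 182.

182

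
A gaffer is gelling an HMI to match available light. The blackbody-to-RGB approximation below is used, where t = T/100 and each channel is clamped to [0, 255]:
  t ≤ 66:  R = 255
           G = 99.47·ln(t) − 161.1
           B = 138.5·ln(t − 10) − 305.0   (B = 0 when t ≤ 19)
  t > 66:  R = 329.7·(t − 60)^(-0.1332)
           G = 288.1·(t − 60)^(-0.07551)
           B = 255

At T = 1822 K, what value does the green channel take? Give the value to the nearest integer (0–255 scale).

128

t = 1822/100 = 18.22; the t ≤ 66 branch applies.
G = 99.47·ln 18.22 − 161.1 = 99.47·2.9025 − 161.1 = 127.614.
Rounded: 128.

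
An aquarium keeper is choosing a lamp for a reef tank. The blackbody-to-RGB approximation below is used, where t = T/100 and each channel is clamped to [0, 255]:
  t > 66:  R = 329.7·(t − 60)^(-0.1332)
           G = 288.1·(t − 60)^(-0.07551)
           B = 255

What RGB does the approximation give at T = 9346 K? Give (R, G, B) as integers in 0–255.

(207, 221, 255)

t = 9346/100 = 93.46; the t > 66 branch applies.
R = 329.7·(93.46 − 60)^(-0.1332) = 329.7·33.46^(-0.1332) = 329.7·0.62652 = 206.563.
G = 288.1·(93.46 − 60)^(-0.07551) = 288.1·33.46^(-0.07551) = 288.1·0.76715 = 221.017.
B = 255 by definition for t > 66.
Rounded: (207, 221, 255).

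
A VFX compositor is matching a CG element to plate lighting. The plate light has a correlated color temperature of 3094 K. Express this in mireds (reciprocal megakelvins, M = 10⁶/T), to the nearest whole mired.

323 mireds

M = 10⁶ / 3094 = 323.206 → 323 mireds.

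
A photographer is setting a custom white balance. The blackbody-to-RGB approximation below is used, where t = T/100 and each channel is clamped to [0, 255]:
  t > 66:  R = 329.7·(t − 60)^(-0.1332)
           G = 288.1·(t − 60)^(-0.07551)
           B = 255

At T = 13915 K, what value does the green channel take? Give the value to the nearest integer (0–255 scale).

207

t = 13915/100 = 139.15; the t > 66 branch applies.
G = 288.1·(139.15 − 60)^(-0.07551) = 288.1·79.15^(-0.07551) = 288.1·0.71887 = 207.105.
Rounded: 207.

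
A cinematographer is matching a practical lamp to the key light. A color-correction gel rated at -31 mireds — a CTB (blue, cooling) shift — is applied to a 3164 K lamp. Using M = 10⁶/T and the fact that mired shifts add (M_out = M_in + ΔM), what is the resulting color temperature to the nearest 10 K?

3510 K

M_in = 10⁶/3164 = 316.06 mireds.
M_out = 316.06 + (-31) = 285.06 mireds.
T_out = 10⁶/285.06 = 3508.1 K → 3510 K.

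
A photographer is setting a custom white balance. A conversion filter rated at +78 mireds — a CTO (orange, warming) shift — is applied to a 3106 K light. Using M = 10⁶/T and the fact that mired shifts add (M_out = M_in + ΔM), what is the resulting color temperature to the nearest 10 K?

M_in = 10⁶/3106 = 321.96 mireds.
M_out = 321.96 + (+78) = 399.96 mireds.
T_out = 10⁶/399.96 = 2500.3 K → 2500 K.

2500 K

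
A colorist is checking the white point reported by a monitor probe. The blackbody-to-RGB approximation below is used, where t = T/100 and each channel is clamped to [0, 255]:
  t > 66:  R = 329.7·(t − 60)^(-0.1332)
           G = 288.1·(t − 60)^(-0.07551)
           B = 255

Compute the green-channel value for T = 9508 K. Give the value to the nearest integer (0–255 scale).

t = 9508/100 = 95.08; the t > 66 branch applies.
G = 288.1·(95.08 − 60)^(-0.07551) = 288.1·35.08^(-0.07551) = 288.1·0.76442 = 220.230.
Rounded: 220.

220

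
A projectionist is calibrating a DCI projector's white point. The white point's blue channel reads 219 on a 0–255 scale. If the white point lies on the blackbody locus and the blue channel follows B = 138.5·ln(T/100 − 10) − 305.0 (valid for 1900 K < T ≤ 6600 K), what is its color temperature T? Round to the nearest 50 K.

5400 K

ln(t − 10) = (219 + 305.0) / 138.5 = 3.7834.
t − 10 = e^3.7834 = 43.965, so t = 53.965.
T = 100·t = 5396 K → 5400 K to the nearest 50 K.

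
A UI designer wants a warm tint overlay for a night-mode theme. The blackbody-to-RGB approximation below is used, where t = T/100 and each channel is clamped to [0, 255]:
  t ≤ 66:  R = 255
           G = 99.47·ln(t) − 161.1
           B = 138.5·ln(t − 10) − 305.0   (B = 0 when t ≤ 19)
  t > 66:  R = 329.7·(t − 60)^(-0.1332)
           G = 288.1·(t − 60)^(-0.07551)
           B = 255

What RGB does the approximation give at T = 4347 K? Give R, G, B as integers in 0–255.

t = 4347/100 = 43.47; the t ≤ 66 branch applies.
R = 255 by definition for t ≤ 66.
G = 99.47·ln 43.47 − 161.1 = 99.47·3.7721 − 161.1 = 214.108.
B = 138.5·ln(43.47 − 10) − 305.0 = 138.5·ln 33.47 − 305.0 = 138.5·3.5106 − 305.0 = 181.225.
Rounded: (255, 214, 181).

R=255, G=214, B=181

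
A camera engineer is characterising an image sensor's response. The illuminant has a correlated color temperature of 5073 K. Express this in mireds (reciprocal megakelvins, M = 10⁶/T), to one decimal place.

197.1 mireds

M = 10⁶ / 5073 = 197.122 → 197.1 mireds.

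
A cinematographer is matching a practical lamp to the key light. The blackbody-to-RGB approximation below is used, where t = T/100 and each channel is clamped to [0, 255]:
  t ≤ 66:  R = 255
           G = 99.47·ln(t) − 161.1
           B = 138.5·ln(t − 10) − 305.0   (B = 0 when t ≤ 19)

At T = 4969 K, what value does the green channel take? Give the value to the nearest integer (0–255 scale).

227

t = 4969/100 = 49.69; the t ≤ 66 branch applies.
G = 99.47·ln 49.69 − 161.1 = 99.47·3.9058 − 161.1 = 227.410.
Rounded: 227.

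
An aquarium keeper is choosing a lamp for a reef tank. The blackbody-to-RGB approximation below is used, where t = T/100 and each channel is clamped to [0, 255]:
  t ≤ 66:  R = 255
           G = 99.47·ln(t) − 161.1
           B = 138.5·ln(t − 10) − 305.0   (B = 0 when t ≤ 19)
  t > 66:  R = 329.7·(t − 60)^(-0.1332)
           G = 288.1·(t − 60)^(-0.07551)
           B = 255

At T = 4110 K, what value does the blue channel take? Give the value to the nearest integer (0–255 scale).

171

t = 4110/100 = 41.1; the t ≤ 66 branch applies.
B = 138.5·ln(41.1 − 10) − 305.0 = 138.5·ln 31.1 − 305.0 = 138.5·3.4372 − 305.0 = 171.053.
Rounded: 171.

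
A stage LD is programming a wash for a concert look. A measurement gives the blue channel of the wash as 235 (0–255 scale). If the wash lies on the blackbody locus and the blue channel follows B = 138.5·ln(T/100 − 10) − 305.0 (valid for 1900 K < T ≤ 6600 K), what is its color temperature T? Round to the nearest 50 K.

ln(t − 10) = (235 + 305.0) / 138.5 = 3.8989.
t − 10 = e^3.8989 = 49.349, so t = 59.349.
T = 100·t = 5935 K → 5950 K to the nearest 50 K.

5950 K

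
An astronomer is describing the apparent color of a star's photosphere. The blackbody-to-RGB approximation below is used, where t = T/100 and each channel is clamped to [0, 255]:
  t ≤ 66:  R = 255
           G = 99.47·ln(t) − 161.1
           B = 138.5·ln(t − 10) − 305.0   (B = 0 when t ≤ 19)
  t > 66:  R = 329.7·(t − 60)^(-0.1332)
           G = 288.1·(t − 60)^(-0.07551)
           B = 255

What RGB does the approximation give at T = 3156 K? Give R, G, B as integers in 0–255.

t = 3156/100 = 31.56; the t ≤ 66 branch applies.
R = 255 by definition for t ≤ 66.
G = 99.47·ln 31.56 − 161.1 = 99.47·3.4519 − 161.1 = 182.260.
B = 138.5·ln(31.56 − 10) − 305.0 = 138.5·ln 21.56 − 305.0 = 138.5·3.0708 − 305.0 = 120.311.
Rounded: (255, 182, 120).

R=255, G=182, B=120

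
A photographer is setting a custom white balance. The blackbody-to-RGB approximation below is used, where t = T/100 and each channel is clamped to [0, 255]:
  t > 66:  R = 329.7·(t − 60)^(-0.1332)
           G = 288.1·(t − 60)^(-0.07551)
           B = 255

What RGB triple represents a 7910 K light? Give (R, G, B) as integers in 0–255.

t = 7910/100 = 79.1; the t > 66 branch applies.
R = 329.7·(79.1 − 60)^(-0.1332) = 329.7·19.1^(-0.1332) = 329.7·0.67510 = 222.580.
G = 288.1·(79.1 − 60)^(-0.07551) = 288.1·19.1^(-0.07551) = 288.1·0.80033 = 230.575.
B = 255 by definition for t > 66.
Rounded: (223, 231, 255).

(223, 231, 255)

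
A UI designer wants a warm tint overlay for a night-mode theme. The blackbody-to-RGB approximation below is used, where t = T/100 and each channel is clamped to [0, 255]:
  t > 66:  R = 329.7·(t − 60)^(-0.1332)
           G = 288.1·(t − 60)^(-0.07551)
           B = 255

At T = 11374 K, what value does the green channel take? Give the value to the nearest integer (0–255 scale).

213

t = 11374/100 = 113.74; the t > 66 branch applies.
G = 288.1·(113.74 − 60)^(-0.07551) = 288.1·53.74^(-0.07551) = 288.1·0.74019 = 213.250.
Rounded: 213.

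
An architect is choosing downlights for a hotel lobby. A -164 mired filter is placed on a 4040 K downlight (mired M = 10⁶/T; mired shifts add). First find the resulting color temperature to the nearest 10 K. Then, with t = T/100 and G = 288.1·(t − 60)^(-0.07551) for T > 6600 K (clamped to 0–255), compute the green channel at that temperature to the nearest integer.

212

M_in = 10⁶/4040 = 247.52; M_out = 247.52 + (-164) = 83.52.
T_out = 10⁶/83.52 = 11972.5 K → 11970 K; t = 119.7.
G = 288.1·(119.7 − 60)^(-0.07551) = 288.1·59.7^(-0.07551) = 288.1·0.73434 = 211.563.
Rounded: 212.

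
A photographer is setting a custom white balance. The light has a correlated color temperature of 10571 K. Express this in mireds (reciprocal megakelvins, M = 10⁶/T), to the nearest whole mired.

M = 10⁶ / 10571 = 94.598 → 95 mireds.

95 mireds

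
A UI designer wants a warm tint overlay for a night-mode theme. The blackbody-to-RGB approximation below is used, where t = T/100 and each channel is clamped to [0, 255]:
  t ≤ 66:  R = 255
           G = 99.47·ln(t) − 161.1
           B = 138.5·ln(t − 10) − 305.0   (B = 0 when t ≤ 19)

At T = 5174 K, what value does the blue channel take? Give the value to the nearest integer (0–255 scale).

212

t = 5174/100 = 51.74; the t ≤ 66 branch applies.
B = 138.5·ln(51.74 − 10) − 305.0 = 138.5·ln 41.74 − 305.0 = 138.5·3.7315 − 305.0 = 211.807.
Rounded: 212.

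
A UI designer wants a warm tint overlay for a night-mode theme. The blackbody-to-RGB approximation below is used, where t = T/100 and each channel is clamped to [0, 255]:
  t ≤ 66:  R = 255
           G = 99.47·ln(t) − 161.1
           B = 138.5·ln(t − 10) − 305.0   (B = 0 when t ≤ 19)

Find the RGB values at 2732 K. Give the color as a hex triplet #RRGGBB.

t = 2732/100 = 27.32; the t ≤ 66 branch applies.
R = 255 by definition for t ≤ 66.
G = 99.47·ln 27.32 − 161.1 = 99.47·3.3076 − 161.1 = 167.909.
B = 138.5·ln(27.32 − 10) − 305.0 = 138.5·ln 17.32 − 305.0 = 138.5·2.8519 − 305.0 = 89.983.
Rounded: (255, 168, 90).
In hex: #FFA85A.

#FFA85A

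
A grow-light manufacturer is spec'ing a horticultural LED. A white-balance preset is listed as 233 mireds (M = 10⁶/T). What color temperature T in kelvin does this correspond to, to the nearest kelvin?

4292 K

T = 10⁶ / 233 = 4291.85 K → 4292 K.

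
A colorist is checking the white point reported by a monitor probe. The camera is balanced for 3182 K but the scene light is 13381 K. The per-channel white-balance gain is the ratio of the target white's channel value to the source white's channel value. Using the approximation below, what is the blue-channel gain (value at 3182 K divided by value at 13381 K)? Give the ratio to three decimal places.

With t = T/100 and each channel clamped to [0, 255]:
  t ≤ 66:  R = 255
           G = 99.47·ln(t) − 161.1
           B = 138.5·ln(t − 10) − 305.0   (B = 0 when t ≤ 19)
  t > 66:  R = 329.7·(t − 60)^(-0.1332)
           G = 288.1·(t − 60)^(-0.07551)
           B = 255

0.478

At 13381 K (t = 133.81):
  B = 255 by definition for t > 66.
At 3182 K (t = 31.82):
  B = 138.5·ln(31.82 − 10) − 305.0 = 138.5·ln 21.82 − 305.0 = 138.5·3.0828 − 305.0 = 121.972.
Gain = 121.972 / 255.000 = 0.4783 → 0.478.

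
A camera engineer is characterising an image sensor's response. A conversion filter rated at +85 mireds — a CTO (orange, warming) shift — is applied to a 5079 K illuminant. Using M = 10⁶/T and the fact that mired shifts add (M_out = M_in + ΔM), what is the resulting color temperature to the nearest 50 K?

M_in = 10⁶/5079 = 196.89 mireds.
M_out = 196.89 + (+85) = 281.89 mireds.
T_out = 10⁶/281.89 = 3547.5 K → 3550 K.

3550 K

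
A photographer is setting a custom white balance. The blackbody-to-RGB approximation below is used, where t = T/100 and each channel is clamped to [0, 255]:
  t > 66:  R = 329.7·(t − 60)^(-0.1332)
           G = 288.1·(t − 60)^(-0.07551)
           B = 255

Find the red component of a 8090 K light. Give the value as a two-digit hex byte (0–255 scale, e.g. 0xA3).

t = 8090/100 = 80.9; the t > 66 branch applies.
R = 329.7·(80.9 − 60)^(-0.1332) = 329.7·20.9^(-0.1332) = 329.7·0.66705 = 219.925.
Rounded: 220; in hex, 0xDC.

0xDC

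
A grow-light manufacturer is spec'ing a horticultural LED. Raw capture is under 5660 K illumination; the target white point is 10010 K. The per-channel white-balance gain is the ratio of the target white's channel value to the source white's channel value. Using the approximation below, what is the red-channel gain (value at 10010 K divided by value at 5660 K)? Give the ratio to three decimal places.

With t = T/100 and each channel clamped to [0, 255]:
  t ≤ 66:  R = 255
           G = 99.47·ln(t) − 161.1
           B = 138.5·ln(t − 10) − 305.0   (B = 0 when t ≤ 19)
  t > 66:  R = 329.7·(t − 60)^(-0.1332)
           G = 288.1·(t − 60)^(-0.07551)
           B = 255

At 5660 K (t = 56.6):
  R = 255 by definition for t ≤ 66.
At 10010 K (t = 100.1):
  R = 329.7·(100.1 − 60)^(-0.1332) = 329.7·40.1^(-0.1332) = 329.7·0.61159 = 201.642.
Gain = 201.642 / 255.000 = 0.7908 → 0.791.

0.791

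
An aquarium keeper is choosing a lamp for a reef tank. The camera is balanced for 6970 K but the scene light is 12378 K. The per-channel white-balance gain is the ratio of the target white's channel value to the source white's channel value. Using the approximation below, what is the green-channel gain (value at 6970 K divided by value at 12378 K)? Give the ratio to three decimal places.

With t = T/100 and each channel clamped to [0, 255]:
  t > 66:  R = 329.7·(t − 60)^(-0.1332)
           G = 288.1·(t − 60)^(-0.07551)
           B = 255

At 12378 K (t = 123.78):
  G = 288.1·(123.78 − 60)^(-0.07551) = 288.1·63.78^(-0.07551) = 288.1·0.73068 = 210.509.
At 6970 K (t = 69.7):
  G = 288.1·(69.7 − 60)^(-0.07551) = 288.1·9.7^(-0.07551) = 288.1·0.84234 = 242.679.
Gain = 242.679 / 210.509 = 1.1528 → 1.153.

1.153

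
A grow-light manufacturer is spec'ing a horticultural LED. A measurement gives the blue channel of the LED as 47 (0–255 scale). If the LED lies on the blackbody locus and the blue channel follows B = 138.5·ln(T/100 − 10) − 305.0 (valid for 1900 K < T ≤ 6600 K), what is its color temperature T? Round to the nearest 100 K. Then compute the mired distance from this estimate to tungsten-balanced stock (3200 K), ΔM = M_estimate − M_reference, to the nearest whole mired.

+122 mireds

ln(t − 10) = (47 + 305.0) / 138.5 = 2.5415.
t − 10 = e^2.5415 = 12.699, so t = 22.699.
T = 100·t = 2270 K → 2300 K to the nearest 100 K.
M_estimate = 10⁶/2300 = 434.78; M_reference = 10⁶/3200 = 312.50.
ΔM = 434.78 − 312.50 = 122.28 → +122 mireds.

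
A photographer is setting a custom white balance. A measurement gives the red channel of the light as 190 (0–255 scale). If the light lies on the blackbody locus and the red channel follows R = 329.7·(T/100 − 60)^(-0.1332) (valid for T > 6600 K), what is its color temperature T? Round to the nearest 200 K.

(t − 60)^(-0.1332) = 190/329.7 = 0.57628.
t − 60 = 0.57628^(1/-0.1332) = 0.57628^(-7.508) = 62.667, so t = 122.667.
T = 100·t = 12267 K → 12200 K to the nearest 200 K.

12200 K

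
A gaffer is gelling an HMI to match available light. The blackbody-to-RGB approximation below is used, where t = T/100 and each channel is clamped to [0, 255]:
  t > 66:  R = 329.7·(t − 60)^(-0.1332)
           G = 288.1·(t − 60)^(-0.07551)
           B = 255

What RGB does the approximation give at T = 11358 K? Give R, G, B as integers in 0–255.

R=194, G=213, B=255

t = 11358/100 = 113.58; the t > 66 branch applies.
R = 329.7·(113.58 − 60)^(-0.1332) = 329.7·53.58^(-0.1332) = 329.7·0.58843 = 194.006.
G = 288.1·(113.58 − 60)^(-0.07551) = 288.1·53.58^(-0.07551) = 288.1·0.74036 = 213.298.
B = 255 by definition for t > 66.
Rounded: (194, 213, 255).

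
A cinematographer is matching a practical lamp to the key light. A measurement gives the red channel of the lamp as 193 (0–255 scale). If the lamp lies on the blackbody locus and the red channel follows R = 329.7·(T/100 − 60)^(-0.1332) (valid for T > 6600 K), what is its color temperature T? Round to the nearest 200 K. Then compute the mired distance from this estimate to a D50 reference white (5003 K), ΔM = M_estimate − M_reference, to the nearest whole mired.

-114 mireds

(t − 60)^(-0.1332) = 193/329.7 = 0.58538.
t − 60 = 0.58538^(1/-0.1332) = 0.58538^(-7.508) = 55.713, so t = 115.713.
T = 100·t = 11571 K → 11600 K to the nearest 200 K.
M_estimate = 10⁶/11600 = 86.21; M_reference = 10⁶/5003 = 199.88.
ΔM = 86.21 − 199.88 = -113.67 → -114 mireds.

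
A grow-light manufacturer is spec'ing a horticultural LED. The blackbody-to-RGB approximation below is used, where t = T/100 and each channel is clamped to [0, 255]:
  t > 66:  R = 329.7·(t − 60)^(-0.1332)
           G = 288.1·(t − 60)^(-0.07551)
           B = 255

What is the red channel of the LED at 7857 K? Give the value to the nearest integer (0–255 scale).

223

t = 7857/100 = 78.57; the t > 66 branch applies.
R = 329.7·(78.57 − 60)^(-0.1332) = 329.7·18.57^(-0.1332) = 329.7·0.67763 = 223.415.
Rounded: 223.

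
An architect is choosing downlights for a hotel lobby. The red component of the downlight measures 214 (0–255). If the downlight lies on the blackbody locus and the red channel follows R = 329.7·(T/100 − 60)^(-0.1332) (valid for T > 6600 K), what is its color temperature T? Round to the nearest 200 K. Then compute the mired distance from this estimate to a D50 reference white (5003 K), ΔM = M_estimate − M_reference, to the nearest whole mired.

(t − 60)^(-0.1332) = 214/329.7 = 0.64907.
t − 60 = 0.64907^(1/-0.1332) = 0.64907^(-7.508) = 25.657, so t = 85.657.
T = 100·t = 8566 K → 8600 K to the nearest 200 K.
M_estimate = 10⁶/8600 = 116.28; M_reference = 10⁶/5003 = 199.88.
ΔM = 116.28 − 199.88 = -83.60 → -84 mireds.

-84 mireds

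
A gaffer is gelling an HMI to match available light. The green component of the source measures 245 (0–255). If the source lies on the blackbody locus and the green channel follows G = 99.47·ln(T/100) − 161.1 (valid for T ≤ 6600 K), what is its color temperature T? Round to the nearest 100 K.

ln t = (245 + 161.1) / 99.47 = 4.0826.
t = e^4.0826 = 59.302.
T = 100·t = 5930 K → 5900 K to the nearest 100 K.

5900 K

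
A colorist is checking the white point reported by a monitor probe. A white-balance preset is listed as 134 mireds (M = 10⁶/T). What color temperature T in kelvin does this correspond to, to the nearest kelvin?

T = 10⁶ / 134 = 7462.69 K → 7463 K.

7463 K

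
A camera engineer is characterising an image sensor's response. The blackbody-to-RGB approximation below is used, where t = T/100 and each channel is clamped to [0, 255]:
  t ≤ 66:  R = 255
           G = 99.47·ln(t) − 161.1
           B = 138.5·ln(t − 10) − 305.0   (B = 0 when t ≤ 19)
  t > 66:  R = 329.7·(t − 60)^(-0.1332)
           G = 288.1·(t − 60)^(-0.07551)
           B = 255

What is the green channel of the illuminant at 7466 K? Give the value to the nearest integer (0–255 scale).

235

t = 7466/100 = 74.66; the t > 66 branch applies.
G = 288.1·(74.66 − 60)^(-0.07551) = 288.1·14.66^(-0.07551) = 288.1·0.81648 = 235.228.
Rounded: 235.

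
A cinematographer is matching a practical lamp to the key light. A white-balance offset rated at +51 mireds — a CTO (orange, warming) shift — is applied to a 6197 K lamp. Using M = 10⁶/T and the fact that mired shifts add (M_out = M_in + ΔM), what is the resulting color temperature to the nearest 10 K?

M_in = 10⁶/6197 = 161.37 mireds.
M_out = 161.37 + (+51) = 212.37 mireds.
T_out = 10⁶/212.37 = 4708.8 K → 4710 K.

4710 K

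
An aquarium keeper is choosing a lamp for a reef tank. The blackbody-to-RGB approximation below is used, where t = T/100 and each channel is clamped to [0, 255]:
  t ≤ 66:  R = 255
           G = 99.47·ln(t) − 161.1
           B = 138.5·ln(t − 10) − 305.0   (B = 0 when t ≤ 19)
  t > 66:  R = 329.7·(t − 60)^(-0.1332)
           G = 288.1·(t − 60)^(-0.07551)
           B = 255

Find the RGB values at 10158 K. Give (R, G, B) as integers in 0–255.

(201, 217, 255)

t = 10158/100 = 101.58; the t > 66 branch applies.
R = 329.7·(101.58 − 60)^(-0.1332) = 329.7·41.58^(-0.1332) = 329.7·0.60865 = 200.671.
G = 288.1·(101.58 − 60)^(-0.07551) = 288.1·41.58^(-0.07551) = 288.1·0.75467 = 217.421.
B = 255 by definition for t > 66.
Rounded: (201, 217, 255).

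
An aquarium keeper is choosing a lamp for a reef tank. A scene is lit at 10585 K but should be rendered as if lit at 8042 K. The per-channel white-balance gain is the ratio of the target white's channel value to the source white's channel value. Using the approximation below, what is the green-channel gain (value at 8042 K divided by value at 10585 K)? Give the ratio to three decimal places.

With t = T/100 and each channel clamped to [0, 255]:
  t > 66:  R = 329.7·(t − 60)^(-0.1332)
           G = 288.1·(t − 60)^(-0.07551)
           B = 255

At 10585 K (t = 105.85):
  G = 288.1·(105.85 − 60)^(-0.07551) = 288.1·45.85^(-0.07551) = 288.1·0.74912 = 215.822.
At 8042 K (t = 80.42):
  G = 288.1·(80.42 − 60)^(-0.07551) = 288.1·20.42^(-0.07551) = 288.1·0.79630 = 229.415.
Gain = 229.415 / 215.822 = 1.0630 → 1.063.

1.063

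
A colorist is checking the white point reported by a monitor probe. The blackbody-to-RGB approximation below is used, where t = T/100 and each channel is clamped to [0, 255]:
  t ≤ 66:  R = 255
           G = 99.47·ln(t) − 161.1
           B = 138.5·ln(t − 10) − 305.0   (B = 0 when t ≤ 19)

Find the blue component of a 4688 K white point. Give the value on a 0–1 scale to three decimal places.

t = 4688/100 = 46.88; the t ≤ 66 branch applies.
B = 138.5·ln(46.88 − 10) − 305.0 = 138.5·ln 36.88 − 305.0 = 138.5·3.6077 − 305.0 = 194.662.
On a 0–1 scale: 194.662/255 = 0.7634 → 0.763.

0.763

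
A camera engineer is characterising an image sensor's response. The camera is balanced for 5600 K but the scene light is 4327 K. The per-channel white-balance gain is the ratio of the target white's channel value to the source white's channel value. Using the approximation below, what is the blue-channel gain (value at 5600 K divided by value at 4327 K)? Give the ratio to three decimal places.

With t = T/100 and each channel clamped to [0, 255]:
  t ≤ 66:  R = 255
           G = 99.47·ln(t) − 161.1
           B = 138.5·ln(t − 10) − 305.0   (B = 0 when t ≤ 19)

At 4327 K (t = 43.27):
  B = 138.5·ln(43.27 − 10) − 305.0 = 138.5·ln 33.27 − 305.0 = 138.5·3.5047 − 305.0 = 180.395.
At 5600 K (t = 56):
  B = 138.5·ln(56 − 10) − 305.0 = 138.5·ln 46 − 305.0 = 138.5·3.8286 − 305.0 = 225.267.
Gain = 225.267 / 180.395 = 1.2487 → 1.249.

1.249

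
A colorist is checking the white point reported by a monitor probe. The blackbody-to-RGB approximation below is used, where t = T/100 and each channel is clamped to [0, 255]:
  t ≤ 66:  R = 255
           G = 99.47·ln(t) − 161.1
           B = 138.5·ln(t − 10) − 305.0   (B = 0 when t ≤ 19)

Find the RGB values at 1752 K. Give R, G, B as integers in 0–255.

R=255, G=124, B=0

t = 1752/100 = 17.52; the t ≤ 66 branch applies.
R = 255 by definition for t ≤ 66.
G = 99.47·ln 17.52 − 161.1 = 99.47·2.8633 − 161.1 = 123.717.
t = 17.52 ≤ 19, so B = 0.
Rounded: (255, 124, 0).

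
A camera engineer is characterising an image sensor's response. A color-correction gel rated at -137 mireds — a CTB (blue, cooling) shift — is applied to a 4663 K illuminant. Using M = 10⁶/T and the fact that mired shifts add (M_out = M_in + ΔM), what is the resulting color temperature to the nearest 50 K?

M_in = 10⁶/4663 = 214.45 mireds.
M_out = 214.45 + (-137) = 77.45 mireds.
T_out = 10⁶/77.45 = 12910.9 K → 12900 K.

12900 K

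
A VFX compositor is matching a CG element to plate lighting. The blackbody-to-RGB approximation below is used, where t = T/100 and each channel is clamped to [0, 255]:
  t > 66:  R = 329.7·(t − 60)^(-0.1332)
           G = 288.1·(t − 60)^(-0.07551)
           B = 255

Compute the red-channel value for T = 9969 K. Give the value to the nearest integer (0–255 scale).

t = 9969/100 = 99.69; the t > 66 branch applies.
R = 329.7·(99.69 − 60)^(-0.1332) = 329.7·39.69^(-0.1332) = 329.7·0.61243 = 201.918.
Rounded: 202.

202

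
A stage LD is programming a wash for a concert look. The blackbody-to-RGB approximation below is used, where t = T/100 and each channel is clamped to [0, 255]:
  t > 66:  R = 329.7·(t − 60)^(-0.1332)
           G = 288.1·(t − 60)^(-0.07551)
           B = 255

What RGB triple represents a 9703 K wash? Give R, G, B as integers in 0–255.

R=204, G=219, B=255

t = 9703/100 = 97.03; the t > 66 branch applies.
R = 329.7·(97.03 − 60)^(-0.1332) = 329.7·37.03^(-0.1332) = 329.7·0.61811 = 203.792.
G = 288.1·(97.03 − 60)^(-0.07551) = 288.1·37.03^(-0.07551) = 288.1·0.76130 = 219.332.
B = 255 by definition for t > 66.
Rounded: (204, 219, 255).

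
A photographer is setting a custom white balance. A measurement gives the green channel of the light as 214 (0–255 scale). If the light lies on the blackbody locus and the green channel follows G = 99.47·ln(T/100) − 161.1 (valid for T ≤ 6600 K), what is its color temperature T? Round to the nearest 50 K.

4350 K

ln t = (214 + 161.1) / 99.47 = 3.7710.
t = e^3.7710 = 43.423.
T = 100·t = 4342 K → 4350 K to the nearest 50 K.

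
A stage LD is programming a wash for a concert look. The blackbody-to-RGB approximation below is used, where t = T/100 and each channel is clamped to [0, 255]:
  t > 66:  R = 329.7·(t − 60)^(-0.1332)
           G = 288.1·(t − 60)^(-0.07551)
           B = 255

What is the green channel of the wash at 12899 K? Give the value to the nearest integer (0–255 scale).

209

t = 12899/100 = 128.99; the t > 66 branch applies.
G = 288.1·(128.99 − 60)^(-0.07551) = 288.1·68.99^(-0.07551) = 288.1·0.72636 = 209.265.
Rounded: 209.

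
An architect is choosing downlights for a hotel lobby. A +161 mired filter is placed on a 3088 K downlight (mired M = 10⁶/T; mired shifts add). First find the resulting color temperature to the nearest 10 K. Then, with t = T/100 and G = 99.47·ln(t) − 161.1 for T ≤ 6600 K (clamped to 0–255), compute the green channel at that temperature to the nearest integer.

140

M_in = 10⁶/3088 = 323.83; M_out = 323.83 + (+161) = 484.83.
T_out = 10⁶/484.83 = 2062.6 K → 2060 K; t = 20.6.
G = 99.47·ln 20.6 − 161.1 = 99.47·3.0253 − 161.1 = 139.826.
Rounded: 140.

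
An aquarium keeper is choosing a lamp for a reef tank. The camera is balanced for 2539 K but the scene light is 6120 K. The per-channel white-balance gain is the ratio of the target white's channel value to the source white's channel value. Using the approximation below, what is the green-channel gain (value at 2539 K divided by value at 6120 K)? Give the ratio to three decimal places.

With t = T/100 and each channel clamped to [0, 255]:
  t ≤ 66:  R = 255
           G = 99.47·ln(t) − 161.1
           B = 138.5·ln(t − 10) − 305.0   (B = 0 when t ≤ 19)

0.647

At 6120 K (t = 61.2):
  G = 99.47·ln 61.2 − 161.1 = 99.47·4.1141 − 161.1 = 248.134.
At 2539 K (t = 25.39):
  G = 99.47·ln 25.39 − 161.1 = 99.47·3.2344 − 161.1 = 160.621.
Gain = 160.621 / 248.134 = 0.6473 → 0.647.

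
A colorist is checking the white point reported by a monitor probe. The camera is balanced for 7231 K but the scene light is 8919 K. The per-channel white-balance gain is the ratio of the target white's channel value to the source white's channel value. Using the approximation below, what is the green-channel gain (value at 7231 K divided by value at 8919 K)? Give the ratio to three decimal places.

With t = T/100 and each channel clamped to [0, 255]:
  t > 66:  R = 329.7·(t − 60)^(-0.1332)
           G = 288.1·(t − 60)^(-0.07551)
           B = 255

At 8919 K (t = 89.19):
  G = 288.1·(89.19 − 60)^(-0.07551) = 288.1·29.19^(-0.07551) = 288.1·0.77510 = 223.308.
At 7231 K (t = 72.31):
  G = 288.1·(72.31 − 60)^(-0.07551) = 288.1·12.31^(-0.07551) = 288.1·0.82732 = 238.351.
Gain = 238.351 / 223.308 = 1.0674 → 1.067.

1.067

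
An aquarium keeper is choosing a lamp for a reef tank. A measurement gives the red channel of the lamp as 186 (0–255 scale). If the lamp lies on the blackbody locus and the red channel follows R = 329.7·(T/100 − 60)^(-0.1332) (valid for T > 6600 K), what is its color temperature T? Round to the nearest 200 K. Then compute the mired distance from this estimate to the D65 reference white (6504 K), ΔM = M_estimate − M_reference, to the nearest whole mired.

-79 mireds

(t − 60)^(-0.1332) = 186/329.7 = 0.56415.
t − 60 = 0.56415^(1/-0.1332) = 0.56415^(-7.508) = 73.521, so t = 133.521.
T = 100·t = 13352 K → 13400 K to the nearest 200 K.
M_estimate = 10⁶/13400 = 74.63; M_reference = 10⁶/6504 = 153.75.
ΔM = 74.63 − 153.75 = -79.12 → -79 mireds.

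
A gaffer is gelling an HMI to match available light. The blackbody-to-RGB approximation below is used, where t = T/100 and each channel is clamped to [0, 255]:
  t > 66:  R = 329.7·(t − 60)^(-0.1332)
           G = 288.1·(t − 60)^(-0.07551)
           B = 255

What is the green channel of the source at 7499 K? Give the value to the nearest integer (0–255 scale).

t = 7499/100 = 74.99; the t > 66 branch applies.
G = 288.1·(74.99 − 60)^(-0.07551) = 288.1·14.99^(-0.07551) = 288.1·0.81511 = 234.833.
Rounded: 235.

235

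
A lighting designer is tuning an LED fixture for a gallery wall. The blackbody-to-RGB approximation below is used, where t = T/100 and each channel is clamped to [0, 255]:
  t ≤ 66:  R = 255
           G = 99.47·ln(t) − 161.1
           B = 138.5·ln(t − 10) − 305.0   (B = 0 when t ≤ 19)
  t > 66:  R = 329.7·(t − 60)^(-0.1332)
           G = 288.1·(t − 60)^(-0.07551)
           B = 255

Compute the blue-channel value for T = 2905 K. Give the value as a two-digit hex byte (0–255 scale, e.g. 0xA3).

0x67

t = 2905/100 = 29.05; the t ≤ 66 branch applies.
B = 138.5·ln(29.05 − 10) − 305.0 = 138.5·ln 19.05 − 305.0 = 138.5·2.9471 − 305.0 = 103.169.
Rounded: 103; in hex, 0x67.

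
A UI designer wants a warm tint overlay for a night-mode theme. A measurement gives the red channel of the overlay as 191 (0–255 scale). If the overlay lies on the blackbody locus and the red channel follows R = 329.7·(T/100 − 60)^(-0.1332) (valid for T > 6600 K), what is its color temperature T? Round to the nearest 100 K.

(t − 60)^(-0.1332) = 191/329.7 = 0.57931.
t − 60 = 0.57931^(1/-0.1332) = 0.57931^(-7.508) = 60.245, so t = 120.245.
T = 100·t = 12025 K → 12000 K to the nearest 100 K.

12000 K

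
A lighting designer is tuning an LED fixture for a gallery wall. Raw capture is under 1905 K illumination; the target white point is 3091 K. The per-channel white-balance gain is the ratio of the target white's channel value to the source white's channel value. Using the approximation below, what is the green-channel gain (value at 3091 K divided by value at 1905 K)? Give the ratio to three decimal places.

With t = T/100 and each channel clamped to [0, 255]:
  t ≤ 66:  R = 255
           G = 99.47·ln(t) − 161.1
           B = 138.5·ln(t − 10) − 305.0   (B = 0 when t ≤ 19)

1.365

At 1905 K (t = 19.05):
  G = 99.47·ln 19.05 − 161.1 = 99.47·2.9471 − 161.1 = 132.045.
At 3091 K (t = 30.91):
  G = 99.47·ln 30.91 − 161.1 = 99.47·3.4311 − 161.1 = 180.190.
Gain = 180.190 / 132.045 = 1.3646 → 1.365.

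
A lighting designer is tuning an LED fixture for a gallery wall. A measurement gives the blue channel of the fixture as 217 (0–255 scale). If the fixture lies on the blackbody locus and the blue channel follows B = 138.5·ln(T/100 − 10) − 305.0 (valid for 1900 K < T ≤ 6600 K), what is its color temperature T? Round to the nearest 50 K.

ln(t − 10) = (217 + 305.0) / 138.5 = 3.7690.
t − 10 = e^3.7690 = 43.335, so t = 53.335.
T = 100·t = 5333 K → 5350 K to the nearest 50 K.

5350 K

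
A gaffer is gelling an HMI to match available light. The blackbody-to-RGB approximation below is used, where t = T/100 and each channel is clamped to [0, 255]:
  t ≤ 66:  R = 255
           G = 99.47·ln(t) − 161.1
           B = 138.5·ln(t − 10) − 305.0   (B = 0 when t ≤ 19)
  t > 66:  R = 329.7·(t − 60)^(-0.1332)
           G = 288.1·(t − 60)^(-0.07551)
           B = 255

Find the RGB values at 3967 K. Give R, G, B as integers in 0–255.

t = 3967/100 = 39.67; the t ≤ 66 branch applies.
R = 255 by definition for t ≤ 66.
G = 99.47·ln 39.67 − 161.1 = 99.47·3.6806 − 161.1 = 205.009.
B = 138.5·ln(39.67 − 10) − 305.0 = 138.5·ln 29.67 − 305.0 = 138.5·3.3901 − 305.0 = 164.534.
Rounded: (255, 205, 165).

R=255, G=205, B=165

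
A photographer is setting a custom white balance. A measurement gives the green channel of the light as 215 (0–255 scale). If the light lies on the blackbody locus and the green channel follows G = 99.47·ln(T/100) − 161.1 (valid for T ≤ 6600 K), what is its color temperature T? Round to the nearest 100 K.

ln t = (215 + 161.1) / 99.47 = 3.7810.
t = e^3.7810 = 43.862.
T = 100·t = 4386 K → 4400 K to the nearest 100 K.

4400 K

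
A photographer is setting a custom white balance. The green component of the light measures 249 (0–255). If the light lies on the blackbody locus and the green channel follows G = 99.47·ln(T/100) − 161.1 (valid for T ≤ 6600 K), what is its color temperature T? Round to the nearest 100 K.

6200 K

ln t = (249 + 161.1) / 99.47 = 4.1229.
t = e^4.1229 = 61.735.
T = 100·t = 6174 K → 6200 K to the nearest 100 K.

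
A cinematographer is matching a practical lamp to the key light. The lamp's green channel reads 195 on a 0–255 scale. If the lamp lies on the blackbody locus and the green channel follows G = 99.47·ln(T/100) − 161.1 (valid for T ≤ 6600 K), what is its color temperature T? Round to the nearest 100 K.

ln t = (195 + 161.1) / 99.47 = 3.5800.
t = e^3.5800 = 35.873.
T = 100·t = 3587 K → 3600 K to the nearest 100 K.

3600 K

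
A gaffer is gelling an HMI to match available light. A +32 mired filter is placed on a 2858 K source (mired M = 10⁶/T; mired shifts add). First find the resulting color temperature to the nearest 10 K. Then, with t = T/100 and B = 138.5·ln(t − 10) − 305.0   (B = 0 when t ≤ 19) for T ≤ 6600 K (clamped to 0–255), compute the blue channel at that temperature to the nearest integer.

81

M_in = 10⁶/2858 = 349.90; M_out = 349.90 + (+32) = 381.90.
T_out = 10⁶/381.90 = 2618.5 K → 2620 K; t = 26.2.
B = 138.5·ln(26.2 − 10) − 305.0 = 138.5·ln 16.2 − 305.0 = 138.5·2.7850 − 305.0 = 80.724.
Rounded: 81.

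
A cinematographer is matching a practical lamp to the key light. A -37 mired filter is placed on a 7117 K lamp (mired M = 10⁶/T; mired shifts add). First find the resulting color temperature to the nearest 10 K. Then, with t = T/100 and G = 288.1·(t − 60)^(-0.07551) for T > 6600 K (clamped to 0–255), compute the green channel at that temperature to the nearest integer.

220

M_in = 10⁶/7117 = 140.51; M_out = 140.51 + (-37) = 103.51.
T_out = 10⁶/103.51 = 9661.0 K → 9660 K; t = 96.6.
G = 288.1·(96.6 − 60)^(-0.07551) = 288.1·36.6^(-0.07551) = 288.1·0.76198 = 219.525.
Rounded: 220.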